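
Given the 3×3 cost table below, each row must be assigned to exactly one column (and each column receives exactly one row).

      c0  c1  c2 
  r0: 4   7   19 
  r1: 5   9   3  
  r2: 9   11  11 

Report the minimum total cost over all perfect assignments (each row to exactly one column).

Minimum assignment cost: 18

optimal assignment: row0→col0 (cost 4), row1→col2 (cost 3), row2→col1 (cost 11)
total = 4 + 3 + 11 = 18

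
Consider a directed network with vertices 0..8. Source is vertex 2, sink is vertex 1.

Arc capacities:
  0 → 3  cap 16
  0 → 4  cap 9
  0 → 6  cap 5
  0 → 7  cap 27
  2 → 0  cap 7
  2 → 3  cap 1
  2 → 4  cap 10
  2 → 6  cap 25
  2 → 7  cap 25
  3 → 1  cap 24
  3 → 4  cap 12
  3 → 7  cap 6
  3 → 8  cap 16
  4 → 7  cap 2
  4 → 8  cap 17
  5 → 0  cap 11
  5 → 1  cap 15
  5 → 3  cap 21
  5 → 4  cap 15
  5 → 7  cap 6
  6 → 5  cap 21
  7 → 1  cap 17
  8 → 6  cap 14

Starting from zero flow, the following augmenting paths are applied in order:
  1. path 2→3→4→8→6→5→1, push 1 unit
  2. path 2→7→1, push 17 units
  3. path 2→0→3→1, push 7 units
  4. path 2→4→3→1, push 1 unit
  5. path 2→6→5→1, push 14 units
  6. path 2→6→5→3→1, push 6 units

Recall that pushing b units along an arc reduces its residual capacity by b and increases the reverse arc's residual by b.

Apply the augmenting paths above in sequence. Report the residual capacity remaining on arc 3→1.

Residual capacity of (3,1): 10

after path 1 (2→3→4→8→6→5→1, push 1): res(3,1)=24
after path 2 (2→7→1, push 17): res(3,1)=24
after path 3 (2→0→3→1, push 7): res(3,1)=17
after path 4 (2→4→3→1, push 1): res(3,1)=16
after path 5 (2→6→5→1, push 14): res(3,1)=16
after path 6 (2→6→5→3→1, push 6): res(3,1)=10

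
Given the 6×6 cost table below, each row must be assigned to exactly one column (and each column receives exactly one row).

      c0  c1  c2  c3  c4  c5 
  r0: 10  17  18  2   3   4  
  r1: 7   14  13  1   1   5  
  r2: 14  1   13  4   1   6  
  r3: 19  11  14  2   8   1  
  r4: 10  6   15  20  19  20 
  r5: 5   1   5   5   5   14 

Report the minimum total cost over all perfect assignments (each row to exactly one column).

optimal assignment: row0→col3 (cost 2), row1→col4 (cost 1), row2→col1 (cost 1), row3→col5 (cost 1), row4→col0 (cost 10), row5→col2 (cost 5)
total = 2 + 1 + 1 + 1 + 10 + 5 = 20

Minimum assignment cost: 20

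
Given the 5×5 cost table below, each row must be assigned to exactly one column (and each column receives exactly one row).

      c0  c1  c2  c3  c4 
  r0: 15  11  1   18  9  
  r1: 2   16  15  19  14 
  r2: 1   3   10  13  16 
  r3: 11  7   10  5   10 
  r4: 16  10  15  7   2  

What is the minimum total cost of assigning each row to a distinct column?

Minimum assignment cost: 13

optimal assignment: row0→col2 (cost 1), row1→col0 (cost 2), row2→col1 (cost 3), row3→col3 (cost 5), row4→col4 (cost 2)
total = 1 + 2 + 3 + 5 + 2 = 13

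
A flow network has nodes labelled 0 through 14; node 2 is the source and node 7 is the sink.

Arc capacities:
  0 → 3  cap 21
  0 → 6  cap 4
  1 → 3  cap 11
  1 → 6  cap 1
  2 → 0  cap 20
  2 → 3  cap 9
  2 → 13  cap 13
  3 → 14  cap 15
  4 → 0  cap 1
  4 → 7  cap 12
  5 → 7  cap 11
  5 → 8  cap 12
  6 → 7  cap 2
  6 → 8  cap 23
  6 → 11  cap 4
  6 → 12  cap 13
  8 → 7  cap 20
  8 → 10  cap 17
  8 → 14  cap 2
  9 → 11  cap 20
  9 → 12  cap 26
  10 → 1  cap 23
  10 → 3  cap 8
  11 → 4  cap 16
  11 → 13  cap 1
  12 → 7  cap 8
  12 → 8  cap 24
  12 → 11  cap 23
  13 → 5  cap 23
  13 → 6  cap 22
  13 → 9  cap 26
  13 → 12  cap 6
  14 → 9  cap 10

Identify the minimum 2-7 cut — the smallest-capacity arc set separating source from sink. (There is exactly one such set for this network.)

Min-cut arcs: {(0,6), (2,13), (14,9)} (total capacity 27)

augment #1: 2→0→6→7 push 2
augment #2: 2→13→5→7 push 11
augment #3: 2→13→12→7 push 2
augment #4: 2→0→6→8→7 push 2
augment #5: 2→3→14→9→12→7 push 6
augment #6: 2→3→14→9→11→4→7 push 3
augment #7: 2→0→3→14→9→11→4→7 push 1
max flow = 27; residual-reachable set from 2 gives S-side
cut edges (S→T): {(0,6), (2,13), (14,9)} total cap 27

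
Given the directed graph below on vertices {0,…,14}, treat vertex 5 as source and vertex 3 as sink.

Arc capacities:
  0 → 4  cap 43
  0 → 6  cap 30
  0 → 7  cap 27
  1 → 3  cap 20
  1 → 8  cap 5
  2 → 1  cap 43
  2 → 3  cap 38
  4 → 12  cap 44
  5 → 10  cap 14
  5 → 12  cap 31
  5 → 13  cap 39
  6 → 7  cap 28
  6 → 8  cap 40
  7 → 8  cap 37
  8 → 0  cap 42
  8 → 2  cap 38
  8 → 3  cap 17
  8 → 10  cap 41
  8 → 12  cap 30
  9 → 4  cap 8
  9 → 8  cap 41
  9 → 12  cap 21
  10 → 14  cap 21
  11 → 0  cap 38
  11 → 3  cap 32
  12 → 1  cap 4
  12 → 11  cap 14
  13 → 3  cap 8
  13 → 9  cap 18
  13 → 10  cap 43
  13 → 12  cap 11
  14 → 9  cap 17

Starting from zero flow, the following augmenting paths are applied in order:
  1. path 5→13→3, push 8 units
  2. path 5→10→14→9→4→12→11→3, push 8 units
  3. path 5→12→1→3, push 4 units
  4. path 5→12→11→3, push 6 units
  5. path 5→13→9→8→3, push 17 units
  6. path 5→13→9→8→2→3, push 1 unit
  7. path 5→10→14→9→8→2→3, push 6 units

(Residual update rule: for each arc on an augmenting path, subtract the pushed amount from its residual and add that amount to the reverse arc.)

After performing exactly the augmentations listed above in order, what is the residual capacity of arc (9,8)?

after path 1 (5→13→3, push 8): res(9,8)=41
after path 2 (5→10→14→9→4→12→11→3, push 8): res(9,8)=41
after path 3 (5→12→1→3, push 4): res(9,8)=41
after path 4 (5→12→11→3, push 6): res(9,8)=41
after path 5 (5→13→9→8→3, push 17): res(9,8)=24
after path 6 (5→13→9→8→2→3, push 1): res(9,8)=23
after path 7 (5→10→14→9→8→2→3, push 6): res(9,8)=17

Residual capacity of (9,8): 17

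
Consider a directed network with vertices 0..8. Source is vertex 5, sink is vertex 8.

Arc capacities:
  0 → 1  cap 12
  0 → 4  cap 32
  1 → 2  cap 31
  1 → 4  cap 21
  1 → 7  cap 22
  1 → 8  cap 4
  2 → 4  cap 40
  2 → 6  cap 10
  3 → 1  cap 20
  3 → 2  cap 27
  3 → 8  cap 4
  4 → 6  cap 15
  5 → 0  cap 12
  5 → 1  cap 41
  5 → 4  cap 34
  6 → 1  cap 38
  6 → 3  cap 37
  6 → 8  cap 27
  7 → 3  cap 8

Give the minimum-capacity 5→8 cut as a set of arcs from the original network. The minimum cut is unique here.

augment #1: 5→1→8 push 4
augment #2: 5→4→6→8 push 15
augment #3: 5→1→2→6→8 push 10
augment #4: 5→1→7→3→8 push 4
max flow = 33; residual-reachable set from 5 gives S-side
cut edges (S→T): {(1,8), (2,6), (3,8), (4,6)} total cap 33

Min-cut arcs: {(1,8), (2,6), (3,8), (4,6)} (total capacity 33)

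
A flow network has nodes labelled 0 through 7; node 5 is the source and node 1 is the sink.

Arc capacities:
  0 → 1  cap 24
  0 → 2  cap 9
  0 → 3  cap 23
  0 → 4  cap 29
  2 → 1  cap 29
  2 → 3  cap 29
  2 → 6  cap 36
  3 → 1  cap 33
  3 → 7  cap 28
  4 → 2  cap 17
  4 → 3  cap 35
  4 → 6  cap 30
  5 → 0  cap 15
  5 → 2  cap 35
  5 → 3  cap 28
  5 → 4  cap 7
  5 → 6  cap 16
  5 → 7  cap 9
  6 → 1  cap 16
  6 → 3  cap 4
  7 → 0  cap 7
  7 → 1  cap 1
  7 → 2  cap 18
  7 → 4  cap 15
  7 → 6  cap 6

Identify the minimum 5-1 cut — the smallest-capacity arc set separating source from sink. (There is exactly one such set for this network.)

Min-cut arcs: {(2,1), (3,1), (5,0), (6,1), (7,0), (7,1)} (total capacity 101)

augment #1: 5→0→1 push 15
augment #2: 5→2→1 push 29
augment #3: 5→3→1 push 28
augment #4: 5→6→1 push 16
augment #5: 5→7→1 push 1
augment #6: 5→2→3→1 push 5
augment #7: 5→7→0→1 push 7
max flow = 101; residual-reachable set from 5 gives S-side
cut edges (S→T): {(2,1), (3,1), (5,0), (6,1), (7,0), (7,1)} total cap 101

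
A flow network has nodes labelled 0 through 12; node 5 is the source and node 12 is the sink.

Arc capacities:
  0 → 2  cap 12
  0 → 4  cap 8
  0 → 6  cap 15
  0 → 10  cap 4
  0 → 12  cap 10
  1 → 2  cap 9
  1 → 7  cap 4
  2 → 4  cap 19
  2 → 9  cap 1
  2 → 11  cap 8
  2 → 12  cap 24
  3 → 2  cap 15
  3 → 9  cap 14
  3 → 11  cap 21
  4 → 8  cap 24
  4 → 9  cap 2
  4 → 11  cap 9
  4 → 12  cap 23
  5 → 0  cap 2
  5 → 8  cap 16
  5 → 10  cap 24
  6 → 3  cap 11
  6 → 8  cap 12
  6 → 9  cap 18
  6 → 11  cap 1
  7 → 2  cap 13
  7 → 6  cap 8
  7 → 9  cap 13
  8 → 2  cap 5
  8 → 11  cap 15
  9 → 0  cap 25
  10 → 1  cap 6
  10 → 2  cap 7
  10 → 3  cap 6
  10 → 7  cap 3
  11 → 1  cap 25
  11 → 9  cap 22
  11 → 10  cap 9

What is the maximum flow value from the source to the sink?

Maximum flow value: 40

augment #1: 5→0→12 bottleneck 2, total now 2
augment #2: 5→8→2→12 bottleneck 5, total now 7
augment #3: 5→10→2→12 bottleneck 7, total now 14
augment #4: 5→10→1→2→12 bottleneck 6, total now 20
augment #5: 5→10→3→2→12 bottleneck 6, total now 26
augment #6: 5→8→11→9→0→12 bottleneck 8, total now 34
augment #7: 5→10→7→2→4→12 bottleneck 3, total now 37
augment #8: 5→8→11→1→2→4→12 bottleneck 3, total now 40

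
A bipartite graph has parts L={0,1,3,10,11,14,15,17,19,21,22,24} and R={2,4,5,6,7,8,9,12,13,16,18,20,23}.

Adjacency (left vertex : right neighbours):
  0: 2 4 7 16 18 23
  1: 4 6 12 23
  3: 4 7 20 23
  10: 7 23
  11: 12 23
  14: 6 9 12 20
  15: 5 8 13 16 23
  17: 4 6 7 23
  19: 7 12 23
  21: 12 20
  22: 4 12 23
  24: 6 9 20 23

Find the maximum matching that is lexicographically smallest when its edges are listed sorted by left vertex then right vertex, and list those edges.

|M| = 9 (so the lex-smallest maximum matching has 9 edges)
process left vertices in ascending order; for each, take the smallest-labelled available neighbour that still permits 9 edges overall, or leave it unmatched if none does
lex-smallest matching: {0-2, 1-4, 3-7, 10-23, 11-12, 14-6, 15-5, 21-20, 24-9}

Lex-smallest maximum matching: {(0,2), (1,4), (3,7), (10,23), (11,12), (14,6), (15,5), (21,20), (24,9)}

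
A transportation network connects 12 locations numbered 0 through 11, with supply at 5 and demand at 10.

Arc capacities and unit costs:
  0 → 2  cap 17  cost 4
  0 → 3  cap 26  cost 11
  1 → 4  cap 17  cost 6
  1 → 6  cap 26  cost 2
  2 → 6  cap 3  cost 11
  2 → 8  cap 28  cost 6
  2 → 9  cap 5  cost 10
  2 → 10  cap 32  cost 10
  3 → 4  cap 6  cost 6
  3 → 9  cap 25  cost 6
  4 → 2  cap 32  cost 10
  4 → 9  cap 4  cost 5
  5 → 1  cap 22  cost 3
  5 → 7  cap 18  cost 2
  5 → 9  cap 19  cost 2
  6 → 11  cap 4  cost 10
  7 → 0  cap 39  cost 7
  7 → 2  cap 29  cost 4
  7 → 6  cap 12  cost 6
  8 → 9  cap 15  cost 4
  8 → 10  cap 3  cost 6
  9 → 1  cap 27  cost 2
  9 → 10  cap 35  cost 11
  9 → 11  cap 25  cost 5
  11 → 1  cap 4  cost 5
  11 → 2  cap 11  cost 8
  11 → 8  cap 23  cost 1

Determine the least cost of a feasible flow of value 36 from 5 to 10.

Minimum cost for 36 units: 519

shortest-cost path #1: 5→9→10 push 19 @ unit cost 13 (adds 247)
shortest-cost path #2: 5→7→2→10 push 17 @ unit cost 16 (adds 272)
total cost = 519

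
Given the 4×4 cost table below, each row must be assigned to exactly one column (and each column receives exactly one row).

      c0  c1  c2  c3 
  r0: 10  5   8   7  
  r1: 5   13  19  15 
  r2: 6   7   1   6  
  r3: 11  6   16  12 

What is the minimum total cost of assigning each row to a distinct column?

optimal assignment: row0→col3 (cost 7), row1→col0 (cost 5), row2→col2 (cost 1), row3→col1 (cost 6)
total = 7 + 5 + 1 + 6 = 19

Minimum assignment cost: 19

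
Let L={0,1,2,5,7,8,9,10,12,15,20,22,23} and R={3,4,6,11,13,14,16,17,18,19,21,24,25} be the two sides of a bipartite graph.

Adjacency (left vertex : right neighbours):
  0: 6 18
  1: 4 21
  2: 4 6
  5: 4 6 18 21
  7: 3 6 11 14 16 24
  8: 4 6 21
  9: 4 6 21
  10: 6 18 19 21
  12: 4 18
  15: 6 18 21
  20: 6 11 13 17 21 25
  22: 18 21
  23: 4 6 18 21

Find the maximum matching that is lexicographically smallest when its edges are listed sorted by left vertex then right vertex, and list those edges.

Lex-smallest maximum matching: {(0,6), (1,4), (5,18), (7,3), (8,21), (10,19), (20,11)}

|M| = 7 (so the lex-smallest maximum matching has 7 edges)
process left vertices in ascending order; for each, take the smallest-labelled available neighbour that still permits 7 edges overall, or leave it unmatched if none does
lex-smallest matching: {0-6, 1-4, 5-18, 7-3, 8-21, 10-19, 20-11}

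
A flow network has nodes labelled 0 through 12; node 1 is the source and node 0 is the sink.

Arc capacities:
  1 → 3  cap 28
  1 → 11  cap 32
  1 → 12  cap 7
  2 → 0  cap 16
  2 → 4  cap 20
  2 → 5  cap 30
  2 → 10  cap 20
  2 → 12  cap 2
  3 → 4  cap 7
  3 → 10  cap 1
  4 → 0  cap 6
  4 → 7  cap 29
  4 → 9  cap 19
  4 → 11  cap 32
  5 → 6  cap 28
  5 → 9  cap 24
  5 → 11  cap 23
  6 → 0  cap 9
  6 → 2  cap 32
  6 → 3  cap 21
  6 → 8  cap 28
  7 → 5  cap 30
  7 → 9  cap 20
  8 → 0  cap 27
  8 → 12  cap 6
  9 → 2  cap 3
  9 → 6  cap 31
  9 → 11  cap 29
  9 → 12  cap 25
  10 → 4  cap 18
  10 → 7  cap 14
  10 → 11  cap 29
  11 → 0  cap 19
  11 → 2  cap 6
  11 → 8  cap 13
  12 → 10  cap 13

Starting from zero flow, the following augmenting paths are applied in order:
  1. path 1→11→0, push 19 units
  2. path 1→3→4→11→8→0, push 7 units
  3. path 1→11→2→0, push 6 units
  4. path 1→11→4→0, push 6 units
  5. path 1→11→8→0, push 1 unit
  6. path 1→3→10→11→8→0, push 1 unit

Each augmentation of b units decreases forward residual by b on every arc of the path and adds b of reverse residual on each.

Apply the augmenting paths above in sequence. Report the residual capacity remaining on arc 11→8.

after path 1 (1→11→0, push 19): res(11,8)=13
after path 2 (1→3→4→11→8→0, push 7): res(11,8)=6
after path 3 (1→11→2→0, push 6): res(11,8)=6
after path 4 (1→11→4→0, push 6): res(11,8)=6
after path 5 (1→11→8→0, push 1): res(11,8)=5
after path 6 (1→3→10→11→8→0, push 1): res(11,8)=4

Residual capacity of (11,8): 4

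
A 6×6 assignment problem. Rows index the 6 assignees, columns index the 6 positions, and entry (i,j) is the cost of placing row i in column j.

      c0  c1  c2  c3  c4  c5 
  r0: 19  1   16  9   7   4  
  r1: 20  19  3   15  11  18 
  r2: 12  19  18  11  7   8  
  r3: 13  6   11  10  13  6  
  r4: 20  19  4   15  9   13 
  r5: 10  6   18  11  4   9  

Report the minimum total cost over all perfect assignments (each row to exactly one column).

optimal assignment: row0→col1 (cost 1), row1→col2 (cost 3), row2→col3 (cost 11), row3→col5 (cost 6), row4→col4 (cost 9), row5→col0 (cost 10)
total = 1 + 3 + 11 + 6 + 9 + 10 = 40

Minimum assignment cost: 40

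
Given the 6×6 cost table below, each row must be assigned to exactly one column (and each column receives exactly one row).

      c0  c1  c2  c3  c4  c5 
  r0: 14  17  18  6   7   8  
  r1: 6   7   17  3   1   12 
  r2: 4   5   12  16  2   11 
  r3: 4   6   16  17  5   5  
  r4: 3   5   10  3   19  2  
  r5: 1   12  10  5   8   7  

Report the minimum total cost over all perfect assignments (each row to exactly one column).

one of 3 optimal assignments: row0→col3 (cost 6), row1→col4 (cost 1), row2→col1 (cost 5), row3→col0 (cost 4), row4→col5 (cost 2), row5→col2 (cost 10)
total = 6 + 1 + 5 + 4 + 2 + 10 = 28

Minimum assignment cost: 28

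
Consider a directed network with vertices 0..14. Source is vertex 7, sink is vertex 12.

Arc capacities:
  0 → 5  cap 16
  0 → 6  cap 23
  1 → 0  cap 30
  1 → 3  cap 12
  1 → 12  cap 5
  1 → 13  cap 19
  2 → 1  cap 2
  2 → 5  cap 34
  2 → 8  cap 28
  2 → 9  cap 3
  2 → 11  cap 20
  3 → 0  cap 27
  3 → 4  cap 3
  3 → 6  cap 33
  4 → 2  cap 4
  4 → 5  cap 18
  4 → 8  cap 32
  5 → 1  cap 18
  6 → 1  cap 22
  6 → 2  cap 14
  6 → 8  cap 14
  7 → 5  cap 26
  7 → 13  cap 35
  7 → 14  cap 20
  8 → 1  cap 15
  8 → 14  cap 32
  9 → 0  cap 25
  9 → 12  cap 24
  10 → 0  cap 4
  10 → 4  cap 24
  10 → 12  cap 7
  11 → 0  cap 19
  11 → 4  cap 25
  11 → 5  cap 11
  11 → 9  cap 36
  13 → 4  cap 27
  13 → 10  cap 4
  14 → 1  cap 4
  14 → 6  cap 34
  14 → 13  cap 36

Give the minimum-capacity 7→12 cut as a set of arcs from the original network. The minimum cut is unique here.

augment #1: 7→5→1→12 push 5
augment #2: 7→13→10→12 push 4
augment #3: 7→13→4→2→9→12 push 3
augment #4: 7→13→4→2→11→9→12 push 1
augment #5: 7→14→6→2→11→9→12 push 14
max flow = 27; residual-reachable set from 7 gives S-side
cut edges (S→T): {(1,12), (4,2), (6,2), (13,10)} total cap 27

Min-cut arcs: {(1,12), (4,2), (6,2), (13,10)} (total capacity 27)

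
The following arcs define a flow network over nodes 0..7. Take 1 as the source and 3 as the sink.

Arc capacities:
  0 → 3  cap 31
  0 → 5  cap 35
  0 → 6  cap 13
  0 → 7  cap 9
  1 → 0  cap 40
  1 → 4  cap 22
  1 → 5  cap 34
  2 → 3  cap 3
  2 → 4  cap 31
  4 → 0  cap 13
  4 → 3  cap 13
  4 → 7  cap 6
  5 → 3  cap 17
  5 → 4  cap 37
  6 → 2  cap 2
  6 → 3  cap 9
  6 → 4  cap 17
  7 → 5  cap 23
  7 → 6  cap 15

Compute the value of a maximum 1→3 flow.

Maximum flow value: 72

augment #1: 1→0→3 bottleneck 31, total now 31
augment #2: 1→4→3 bottleneck 13, total now 44
augment #3: 1→5→3 bottleneck 17, total now 61
augment #4: 1→0→6→3 bottleneck 9, total now 70
augment #5: 1→4→0→6→2→3 bottleneck 2, total now 72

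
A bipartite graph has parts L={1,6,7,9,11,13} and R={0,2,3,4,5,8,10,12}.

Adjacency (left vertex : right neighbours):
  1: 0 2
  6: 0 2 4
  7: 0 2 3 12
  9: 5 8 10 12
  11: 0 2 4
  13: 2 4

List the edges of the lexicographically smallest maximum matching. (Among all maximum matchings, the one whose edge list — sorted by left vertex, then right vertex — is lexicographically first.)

|M| = 5 (so the lex-smallest maximum matching has 5 edges)
process left vertices in ascending order; for each, take the smallest-labelled available neighbour that still permits 5 edges overall, or leave it unmatched if none does
lex-smallest matching: {1-0, 6-2, 7-3, 9-5, 11-4}

Lex-smallest maximum matching: {(1,0), (6,2), (7,3), (9,5), (11,4)}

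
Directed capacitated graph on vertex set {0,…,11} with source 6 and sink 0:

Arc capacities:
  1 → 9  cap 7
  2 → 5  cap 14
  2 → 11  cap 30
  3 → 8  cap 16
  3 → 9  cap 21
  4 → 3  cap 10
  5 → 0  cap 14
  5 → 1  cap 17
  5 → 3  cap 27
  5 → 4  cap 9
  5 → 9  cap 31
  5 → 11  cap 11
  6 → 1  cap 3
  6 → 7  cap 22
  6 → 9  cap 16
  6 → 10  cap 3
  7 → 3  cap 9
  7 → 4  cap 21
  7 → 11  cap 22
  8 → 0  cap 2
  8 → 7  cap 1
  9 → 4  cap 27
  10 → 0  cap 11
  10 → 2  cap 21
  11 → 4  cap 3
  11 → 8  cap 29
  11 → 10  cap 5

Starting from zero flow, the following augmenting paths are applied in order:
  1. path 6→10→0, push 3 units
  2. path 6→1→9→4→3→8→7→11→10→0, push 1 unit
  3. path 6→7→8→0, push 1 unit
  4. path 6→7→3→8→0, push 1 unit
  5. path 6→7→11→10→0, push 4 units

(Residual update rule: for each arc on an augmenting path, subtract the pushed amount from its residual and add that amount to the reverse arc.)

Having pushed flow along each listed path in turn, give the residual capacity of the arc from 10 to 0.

after path 1 (6→10→0, push 3): res(10,0)=8
after path 2 (6→1→9→4→3→8→7→11→10→0, push 1): res(10,0)=7
after path 3 (6→7→8→0, push 1): res(10,0)=7
after path 4 (6→7→3→8→0, push 1): res(10,0)=7
after path 5 (6→7→11→10→0, push 4): res(10,0)=3

Residual capacity of (10,0): 3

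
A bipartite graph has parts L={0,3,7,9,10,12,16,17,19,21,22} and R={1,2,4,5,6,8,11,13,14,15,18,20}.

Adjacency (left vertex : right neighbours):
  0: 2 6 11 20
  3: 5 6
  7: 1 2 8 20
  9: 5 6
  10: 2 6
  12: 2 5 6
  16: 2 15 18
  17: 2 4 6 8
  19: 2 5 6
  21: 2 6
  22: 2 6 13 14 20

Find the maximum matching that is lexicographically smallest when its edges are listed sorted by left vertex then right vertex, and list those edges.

Lex-smallest maximum matching: {(0,11), (3,5), (7,1), (9,6), (10,2), (16,15), (17,4), (22,13)}

|M| = 8 (so the lex-smallest maximum matching has 8 edges)
process left vertices in ascending order; for each, take the smallest-labelled available neighbour that still permits 8 edges overall, or leave it unmatched if none does
lex-smallest matching: {0-11, 3-5, 7-1, 9-6, 10-2, 16-15, 17-4, 22-13}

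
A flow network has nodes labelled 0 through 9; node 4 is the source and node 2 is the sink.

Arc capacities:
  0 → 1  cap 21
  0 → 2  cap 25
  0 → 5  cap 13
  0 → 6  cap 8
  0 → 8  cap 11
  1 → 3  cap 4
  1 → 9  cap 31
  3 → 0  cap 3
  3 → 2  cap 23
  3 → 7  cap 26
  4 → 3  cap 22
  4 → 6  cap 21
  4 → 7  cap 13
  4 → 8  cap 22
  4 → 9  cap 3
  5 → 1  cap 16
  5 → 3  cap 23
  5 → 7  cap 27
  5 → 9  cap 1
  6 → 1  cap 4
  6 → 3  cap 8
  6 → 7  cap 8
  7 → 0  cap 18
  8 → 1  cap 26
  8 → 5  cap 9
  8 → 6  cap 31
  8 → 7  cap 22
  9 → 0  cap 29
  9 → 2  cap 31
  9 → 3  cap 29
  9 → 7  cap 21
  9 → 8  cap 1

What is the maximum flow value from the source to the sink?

augment #1: 4→3→2 bottleneck 22, total now 22
augment #2: 4→9→2 bottleneck 3, total now 25
augment #3: 4→6→3→2 bottleneck 1, total now 26
augment #4: 4→7→0→2 bottleneck 13, total now 39
augment #5: 4→6→1→9→2 bottleneck 4, total now 43
augment #6: 4→6→3→0→2 bottleneck 3, total now 46
augment #7: 4→6→7→0→2 bottleneck 5, total now 51
augment #8: 4→8→1→9→2 bottleneck 22, total now 73

Maximum flow value: 73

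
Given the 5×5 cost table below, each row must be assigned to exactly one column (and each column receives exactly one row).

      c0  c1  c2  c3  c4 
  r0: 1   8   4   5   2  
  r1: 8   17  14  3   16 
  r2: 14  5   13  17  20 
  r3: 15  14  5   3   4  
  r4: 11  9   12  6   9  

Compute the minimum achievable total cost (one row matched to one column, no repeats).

Minimum assignment cost: 23

optimal assignment: row0→col0 (cost 1), row1→col3 (cost 3), row2→col1 (cost 5), row3→col2 (cost 5), row4→col4 (cost 9)
total = 1 + 3 + 5 + 5 + 9 = 23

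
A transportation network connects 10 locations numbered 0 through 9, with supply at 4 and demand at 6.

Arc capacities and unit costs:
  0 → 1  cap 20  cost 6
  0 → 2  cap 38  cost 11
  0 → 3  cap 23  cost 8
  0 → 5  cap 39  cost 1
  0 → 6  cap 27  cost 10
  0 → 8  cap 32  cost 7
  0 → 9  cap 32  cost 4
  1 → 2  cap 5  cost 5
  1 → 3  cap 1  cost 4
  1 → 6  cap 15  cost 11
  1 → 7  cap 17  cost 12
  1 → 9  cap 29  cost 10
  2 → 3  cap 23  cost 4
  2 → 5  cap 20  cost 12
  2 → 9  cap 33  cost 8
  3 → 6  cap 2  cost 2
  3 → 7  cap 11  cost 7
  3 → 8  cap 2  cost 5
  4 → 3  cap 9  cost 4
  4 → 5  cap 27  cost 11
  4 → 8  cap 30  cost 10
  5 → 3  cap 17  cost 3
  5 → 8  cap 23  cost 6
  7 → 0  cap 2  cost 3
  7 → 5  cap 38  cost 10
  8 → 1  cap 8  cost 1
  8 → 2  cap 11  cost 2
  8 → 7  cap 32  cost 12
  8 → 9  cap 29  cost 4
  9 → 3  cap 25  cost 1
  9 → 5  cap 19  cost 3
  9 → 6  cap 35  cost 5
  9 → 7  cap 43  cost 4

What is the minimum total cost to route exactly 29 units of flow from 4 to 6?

shortest-cost path #1: 4→3→6 push 2 @ unit cost 6 (adds 12)
shortest-cost path #2: 4→3→8→9→6 push 2 @ unit cost 18 (adds 36)
shortest-cost path #3: 4→8→9→6 push 25 @ unit cost 19 (adds 475)
total cost = 523

Minimum cost for 29 units: 523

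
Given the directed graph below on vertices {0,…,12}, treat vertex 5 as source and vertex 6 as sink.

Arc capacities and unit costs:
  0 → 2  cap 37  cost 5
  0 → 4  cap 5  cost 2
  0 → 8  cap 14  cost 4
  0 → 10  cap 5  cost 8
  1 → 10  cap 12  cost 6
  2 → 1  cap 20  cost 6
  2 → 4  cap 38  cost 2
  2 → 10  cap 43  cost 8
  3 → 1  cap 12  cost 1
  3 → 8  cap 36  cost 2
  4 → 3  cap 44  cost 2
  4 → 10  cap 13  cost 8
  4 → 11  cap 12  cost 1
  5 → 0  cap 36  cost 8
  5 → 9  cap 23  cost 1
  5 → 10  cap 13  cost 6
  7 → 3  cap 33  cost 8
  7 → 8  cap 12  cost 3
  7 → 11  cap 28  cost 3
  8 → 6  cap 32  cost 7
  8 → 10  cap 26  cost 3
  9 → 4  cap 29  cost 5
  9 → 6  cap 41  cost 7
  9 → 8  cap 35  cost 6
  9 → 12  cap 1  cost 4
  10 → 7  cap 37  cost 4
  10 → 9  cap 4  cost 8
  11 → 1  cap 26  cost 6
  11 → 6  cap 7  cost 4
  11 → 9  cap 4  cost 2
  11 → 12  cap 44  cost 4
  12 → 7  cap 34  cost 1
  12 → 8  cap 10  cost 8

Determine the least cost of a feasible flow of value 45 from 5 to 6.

Minimum cost for 45 units: 579

shortest-cost path #1: 5→9→6 push 23 @ unit cost 8 (adds 184)
shortest-cost path #2: 5→0→4→11→6 push 5 @ unit cost 15 (adds 75)
shortest-cost path #3: 5→10→7→11→6 push 2 @ unit cost 17 (adds 34)
shortest-cost path #4: 5→0→8→6 push 14 @ unit cost 19 (adds 266)
shortest-cost path #5: 5→10→7→8→6 push 1 @ unit cost 20 (adds 20)
total cost = 579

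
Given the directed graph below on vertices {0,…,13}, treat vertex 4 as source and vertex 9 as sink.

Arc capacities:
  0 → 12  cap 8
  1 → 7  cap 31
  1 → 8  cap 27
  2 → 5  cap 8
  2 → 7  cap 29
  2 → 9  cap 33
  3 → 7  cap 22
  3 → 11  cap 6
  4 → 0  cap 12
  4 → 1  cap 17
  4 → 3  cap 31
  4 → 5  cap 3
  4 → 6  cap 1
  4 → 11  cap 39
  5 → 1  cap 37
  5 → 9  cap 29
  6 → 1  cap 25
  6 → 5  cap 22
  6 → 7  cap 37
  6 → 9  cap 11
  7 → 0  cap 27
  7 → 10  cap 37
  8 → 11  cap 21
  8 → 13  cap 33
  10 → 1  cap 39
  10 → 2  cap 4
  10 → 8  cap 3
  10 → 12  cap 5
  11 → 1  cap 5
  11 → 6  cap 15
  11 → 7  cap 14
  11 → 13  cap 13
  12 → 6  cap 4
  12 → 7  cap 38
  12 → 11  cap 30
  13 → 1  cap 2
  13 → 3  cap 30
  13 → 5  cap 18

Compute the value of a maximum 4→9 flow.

Maximum flow value: 44

augment #1: 4→5→9 bottleneck 3, total now 3
augment #2: 4→6→9 bottleneck 1, total now 4
augment #3: 4→11→6→9 bottleneck 10, total now 14
augment #4: 4→11→6→5→9 bottleneck 5, total now 19
augment #5: 4→11→13→5→9 bottleneck 13, total now 32
augment #6: 4→0→12→6→5→9 bottleneck 4, total now 36
augment #7: 4→1→7→10→2→9 bottleneck 4, total now 40
augment #8: 4→1→8→13→5→9 bottleneck 4, total now 44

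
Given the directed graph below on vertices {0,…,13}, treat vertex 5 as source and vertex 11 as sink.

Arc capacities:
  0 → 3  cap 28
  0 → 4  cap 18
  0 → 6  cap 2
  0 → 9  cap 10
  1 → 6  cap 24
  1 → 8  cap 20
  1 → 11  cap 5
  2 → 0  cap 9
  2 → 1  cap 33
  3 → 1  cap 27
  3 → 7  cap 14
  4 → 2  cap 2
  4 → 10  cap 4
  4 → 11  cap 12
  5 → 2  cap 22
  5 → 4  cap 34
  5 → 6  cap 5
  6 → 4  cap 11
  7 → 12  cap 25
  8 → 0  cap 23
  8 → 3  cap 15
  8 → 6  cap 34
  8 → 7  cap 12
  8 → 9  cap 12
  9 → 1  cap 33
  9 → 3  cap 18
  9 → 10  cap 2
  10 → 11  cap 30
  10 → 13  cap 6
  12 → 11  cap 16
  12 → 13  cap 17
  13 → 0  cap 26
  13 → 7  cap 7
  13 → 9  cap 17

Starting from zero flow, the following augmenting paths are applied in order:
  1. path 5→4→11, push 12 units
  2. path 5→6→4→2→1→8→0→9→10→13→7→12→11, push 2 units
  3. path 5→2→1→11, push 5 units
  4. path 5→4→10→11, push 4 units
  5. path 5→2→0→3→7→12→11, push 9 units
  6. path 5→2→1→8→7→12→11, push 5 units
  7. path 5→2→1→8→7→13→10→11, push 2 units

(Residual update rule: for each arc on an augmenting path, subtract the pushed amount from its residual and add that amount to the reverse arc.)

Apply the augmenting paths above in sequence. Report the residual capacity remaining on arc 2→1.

after path 1 (5→4→11, push 12): res(2,1)=33
after path 2 (5→6→4→2→1→8→0→9→10→13→7→12→11, push 2): res(2,1)=31
after path 3 (5→2→1→11, push 5): res(2,1)=26
after path 4 (5→4→10→11, push 4): res(2,1)=26
after path 5 (5→2→0→3→7→12→11, push 9): res(2,1)=26
after path 6 (5→2→1→8→7→12→11, push 5): res(2,1)=21
after path 7 (5→2→1→8→7→13→10→11, push 2): res(2,1)=19

Residual capacity of (2,1): 19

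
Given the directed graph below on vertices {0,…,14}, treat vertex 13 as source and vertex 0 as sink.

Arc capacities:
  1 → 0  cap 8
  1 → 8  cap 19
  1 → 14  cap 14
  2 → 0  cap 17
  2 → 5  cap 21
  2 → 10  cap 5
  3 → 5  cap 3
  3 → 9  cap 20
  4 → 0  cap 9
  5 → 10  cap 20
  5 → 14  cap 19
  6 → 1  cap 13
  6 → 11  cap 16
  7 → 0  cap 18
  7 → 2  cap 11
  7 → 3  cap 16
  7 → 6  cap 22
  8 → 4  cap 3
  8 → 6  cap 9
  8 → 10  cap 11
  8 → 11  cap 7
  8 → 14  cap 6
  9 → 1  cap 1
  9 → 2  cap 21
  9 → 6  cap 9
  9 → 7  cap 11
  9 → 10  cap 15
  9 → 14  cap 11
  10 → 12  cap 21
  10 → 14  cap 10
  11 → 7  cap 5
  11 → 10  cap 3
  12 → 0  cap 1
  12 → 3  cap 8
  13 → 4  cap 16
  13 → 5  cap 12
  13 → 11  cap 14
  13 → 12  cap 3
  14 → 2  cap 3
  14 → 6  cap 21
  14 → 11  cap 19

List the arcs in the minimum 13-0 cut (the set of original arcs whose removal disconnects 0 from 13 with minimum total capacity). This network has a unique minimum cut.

augment #1: 13→4→0 push 9
augment #2: 13→12→0 push 1
augment #3: 13→11→7→0 push 5
augment #4: 13→5→14→2→0 push 3
augment #5: 13→5→14→6→1→0 push 8
augment #6: 13→12→3→9→2→0 push 2
augment #7: 13→5→10→12→3→9→2→0 push 1
augment #8: 13→11→10→12→3→9→2→0 push 3
max flow = 32; residual-reachable set from 13 gives S-side
cut edges (S→T): {(4,0), (11,7), (11,10), (13,5), (13,12)} total cap 32

Min-cut arcs: {(4,0), (11,7), (11,10), (13,5), (13,12)} (total capacity 32)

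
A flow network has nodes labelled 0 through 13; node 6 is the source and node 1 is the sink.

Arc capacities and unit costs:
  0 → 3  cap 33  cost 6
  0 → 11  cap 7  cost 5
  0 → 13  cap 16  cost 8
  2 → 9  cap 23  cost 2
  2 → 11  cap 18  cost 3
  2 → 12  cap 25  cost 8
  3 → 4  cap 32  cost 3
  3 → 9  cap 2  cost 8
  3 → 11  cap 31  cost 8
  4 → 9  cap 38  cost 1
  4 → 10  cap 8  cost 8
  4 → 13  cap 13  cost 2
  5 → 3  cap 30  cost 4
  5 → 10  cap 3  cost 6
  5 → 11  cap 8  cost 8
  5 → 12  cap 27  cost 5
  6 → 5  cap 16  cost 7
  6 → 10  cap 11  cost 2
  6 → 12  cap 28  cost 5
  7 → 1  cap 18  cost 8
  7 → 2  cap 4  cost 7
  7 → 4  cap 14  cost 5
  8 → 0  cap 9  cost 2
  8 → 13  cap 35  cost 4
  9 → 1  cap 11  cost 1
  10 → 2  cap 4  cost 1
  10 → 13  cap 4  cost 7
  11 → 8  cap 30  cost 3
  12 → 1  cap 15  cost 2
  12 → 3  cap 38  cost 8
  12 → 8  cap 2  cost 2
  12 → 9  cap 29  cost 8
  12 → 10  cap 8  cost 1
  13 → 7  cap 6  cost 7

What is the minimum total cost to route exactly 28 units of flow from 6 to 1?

Minimum cost for 28 units: 275

shortest-cost path #1: 6→10→2→9→1 push 4 @ unit cost 6 (adds 24)
shortest-cost path #2: 6→12→1 push 15 @ unit cost 7 (adds 105)
shortest-cost path #3: 6→12→9→1 push 7 @ unit cost 14 (adds 98)
shortest-cost path #4: 6→10→13→7→1 push 2 @ unit cost 24 (adds 48)
total cost = 275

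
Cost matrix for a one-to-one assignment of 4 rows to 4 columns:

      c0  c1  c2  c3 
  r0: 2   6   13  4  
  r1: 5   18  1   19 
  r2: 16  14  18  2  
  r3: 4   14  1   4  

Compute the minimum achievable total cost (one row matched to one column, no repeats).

optimal assignment: row0→col1 (cost 6), row1→col2 (cost 1), row2→col3 (cost 2), row3→col0 (cost 4)
total = 6 + 1 + 2 + 4 = 13

Minimum assignment cost: 13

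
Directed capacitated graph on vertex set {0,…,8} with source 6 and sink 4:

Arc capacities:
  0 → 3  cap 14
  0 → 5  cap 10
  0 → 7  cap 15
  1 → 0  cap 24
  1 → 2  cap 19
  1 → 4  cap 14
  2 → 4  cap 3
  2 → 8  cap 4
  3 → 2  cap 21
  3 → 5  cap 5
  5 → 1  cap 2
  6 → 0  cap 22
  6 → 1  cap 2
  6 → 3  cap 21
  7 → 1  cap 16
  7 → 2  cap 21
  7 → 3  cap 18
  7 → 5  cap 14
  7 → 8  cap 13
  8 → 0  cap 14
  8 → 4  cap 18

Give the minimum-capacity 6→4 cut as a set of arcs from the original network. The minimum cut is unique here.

Min-cut arcs: {(0,7), (2,4), (2,8), (5,1), (6,1)} (total capacity 26)

augment #1: 6→1→4 push 2
augment #2: 6→3→2→4 push 3
augment #3: 6→0→5→1→4 push 2
augment #4: 6→0→7→1→4 push 10
augment #5: 6→0→7→8→4 push 5
augment #6: 6→3→2→8→4 push 4
max flow = 26; residual-reachable set from 6 gives S-side
cut edges (S→T): {(0,7), (2,4), (2,8), (5,1), (6,1)} total cap 26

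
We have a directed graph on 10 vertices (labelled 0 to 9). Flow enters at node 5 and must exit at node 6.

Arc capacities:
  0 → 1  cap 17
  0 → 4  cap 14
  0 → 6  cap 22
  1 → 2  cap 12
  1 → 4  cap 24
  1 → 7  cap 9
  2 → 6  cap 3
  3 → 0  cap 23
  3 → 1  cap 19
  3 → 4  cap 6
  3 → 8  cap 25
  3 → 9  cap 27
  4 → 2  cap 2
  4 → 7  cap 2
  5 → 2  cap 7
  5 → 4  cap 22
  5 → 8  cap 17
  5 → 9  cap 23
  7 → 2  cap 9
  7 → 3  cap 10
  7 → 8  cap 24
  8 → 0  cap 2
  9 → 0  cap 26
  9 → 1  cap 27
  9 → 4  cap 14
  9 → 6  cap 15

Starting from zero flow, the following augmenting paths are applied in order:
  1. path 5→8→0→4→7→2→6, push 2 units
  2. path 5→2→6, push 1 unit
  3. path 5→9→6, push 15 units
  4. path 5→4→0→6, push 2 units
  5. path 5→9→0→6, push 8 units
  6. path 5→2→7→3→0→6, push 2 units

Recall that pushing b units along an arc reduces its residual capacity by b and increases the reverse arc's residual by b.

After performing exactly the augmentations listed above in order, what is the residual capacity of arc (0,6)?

Residual capacity of (0,6): 10

after path 1 (5→8→0→4→7→2→6, push 2): res(0,6)=22
after path 2 (5→2→6, push 1): res(0,6)=22
after path 3 (5→9→6, push 15): res(0,6)=22
after path 4 (5→4→0→6, push 2): res(0,6)=20
after path 5 (5→9→0→6, push 8): res(0,6)=12
after path 6 (5→2→7→3→0→6, push 2): res(0,6)=10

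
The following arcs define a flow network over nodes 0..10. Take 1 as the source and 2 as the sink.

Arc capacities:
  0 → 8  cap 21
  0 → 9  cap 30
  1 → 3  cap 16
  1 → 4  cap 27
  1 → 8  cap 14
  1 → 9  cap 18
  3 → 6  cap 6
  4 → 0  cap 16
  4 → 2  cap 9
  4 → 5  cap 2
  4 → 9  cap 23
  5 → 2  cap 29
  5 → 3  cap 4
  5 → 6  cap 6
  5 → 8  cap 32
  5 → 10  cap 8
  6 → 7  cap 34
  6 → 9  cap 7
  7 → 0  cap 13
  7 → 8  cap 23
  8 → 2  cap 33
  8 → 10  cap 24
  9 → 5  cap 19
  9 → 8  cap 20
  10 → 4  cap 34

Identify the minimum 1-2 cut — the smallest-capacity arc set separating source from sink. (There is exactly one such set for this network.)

Min-cut arcs: {(4,2), (4,5), (8,2), (9,5)} (total capacity 63)

augment #1: 1→4→2 push 9
augment #2: 1→8→2 push 14
augment #3: 1→4→5→2 push 2
augment #4: 1→9→5→2 push 18
augment #5: 1→4→0→8→2 push 16
augment #6: 1→3→6→7→8→2 push 3
augment #7: 1→3→6→9→5→2 push 1
max flow = 63; residual-reachable set from 1 gives S-side
cut edges (S→T): {(4,2), (4,5), (8,2), (9,5)} total cap 63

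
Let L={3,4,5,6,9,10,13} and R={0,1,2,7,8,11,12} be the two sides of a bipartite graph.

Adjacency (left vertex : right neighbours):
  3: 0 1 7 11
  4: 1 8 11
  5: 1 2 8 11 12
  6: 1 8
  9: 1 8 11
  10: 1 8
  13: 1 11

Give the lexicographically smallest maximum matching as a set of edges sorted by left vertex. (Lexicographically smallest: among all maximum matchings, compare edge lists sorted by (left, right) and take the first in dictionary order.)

|M| = 5 (so the lex-smallest maximum matching has 5 edges)
process left vertices in ascending order; for each, take the smallest-labelled available neighbour that still permits 5 edges overall, or leave it unmatched if none does
lex-smallest matching: {3-0, 4-1, 5-2, 6-8, 9-11}

Lex-smallest maximum matching: {(3,0), (4,1), (5,2), (6,8), (9,11)}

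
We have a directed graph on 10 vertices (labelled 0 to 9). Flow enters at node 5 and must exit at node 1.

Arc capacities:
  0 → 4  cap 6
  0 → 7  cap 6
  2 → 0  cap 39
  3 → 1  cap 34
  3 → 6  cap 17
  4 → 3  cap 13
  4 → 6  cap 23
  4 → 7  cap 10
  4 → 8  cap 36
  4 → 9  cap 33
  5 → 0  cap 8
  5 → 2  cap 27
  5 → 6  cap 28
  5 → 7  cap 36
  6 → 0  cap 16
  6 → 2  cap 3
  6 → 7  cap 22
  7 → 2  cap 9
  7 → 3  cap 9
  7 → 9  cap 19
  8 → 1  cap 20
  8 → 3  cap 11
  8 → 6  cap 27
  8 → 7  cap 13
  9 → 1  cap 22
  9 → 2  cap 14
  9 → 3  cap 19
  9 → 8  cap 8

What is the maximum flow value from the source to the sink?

Maximum flow value: 34

augment #1: 5→7→3→1 bottleneck 9, total now 9
augment #2: 5→7→9→1 bottleneck 19, total now 28
augment #3: 5→0→4→3→1 bottleneck 6, total now 34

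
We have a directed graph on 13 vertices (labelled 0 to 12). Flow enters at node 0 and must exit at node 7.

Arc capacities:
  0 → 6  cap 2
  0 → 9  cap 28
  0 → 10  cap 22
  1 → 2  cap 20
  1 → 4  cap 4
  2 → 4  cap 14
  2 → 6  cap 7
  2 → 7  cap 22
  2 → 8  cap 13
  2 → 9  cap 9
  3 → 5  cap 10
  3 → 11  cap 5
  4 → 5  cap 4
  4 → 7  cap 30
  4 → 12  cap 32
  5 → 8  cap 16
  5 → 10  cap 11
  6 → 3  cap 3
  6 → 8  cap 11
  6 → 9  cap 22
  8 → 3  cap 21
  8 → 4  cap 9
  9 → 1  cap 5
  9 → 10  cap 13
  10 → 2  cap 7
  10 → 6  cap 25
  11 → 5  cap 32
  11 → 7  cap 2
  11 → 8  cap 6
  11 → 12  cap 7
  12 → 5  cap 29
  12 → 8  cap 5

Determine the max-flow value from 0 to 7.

Maximum flow value: 23

augment #1: 0→10→2→7 bottleneck 7, total now 7
augment #2: 0→6→3→11→7 bottleneck 2, total now 9
augment #3: 0→9→1→2→7 bottleneck 5, total now 14
augment #4: 0→10→6→8→4→7 bottleneck 9, total now 23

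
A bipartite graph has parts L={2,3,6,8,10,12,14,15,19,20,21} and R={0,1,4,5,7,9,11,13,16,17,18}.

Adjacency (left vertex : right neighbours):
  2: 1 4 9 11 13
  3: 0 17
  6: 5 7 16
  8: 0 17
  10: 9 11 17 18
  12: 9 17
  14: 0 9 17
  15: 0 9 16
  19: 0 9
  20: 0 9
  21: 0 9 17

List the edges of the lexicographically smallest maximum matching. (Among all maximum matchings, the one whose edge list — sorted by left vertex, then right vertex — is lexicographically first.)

Lex-smallest maximum matching: {(2,1), (3,0), (6,5), (8,17), (10,11), (12,9), (15,16)}

|M| = 7 (so the lex-smallest maximum matching has 7 edges)
process left vertices in ascending order; for each, take the smallest-labelled available neighbour that still permits 7 edges overall, or leave it unmatched if none does
lex-smallest matching: {2-1, 3-0, 6-5, 8-17, 10-11, 12-9, 15-16}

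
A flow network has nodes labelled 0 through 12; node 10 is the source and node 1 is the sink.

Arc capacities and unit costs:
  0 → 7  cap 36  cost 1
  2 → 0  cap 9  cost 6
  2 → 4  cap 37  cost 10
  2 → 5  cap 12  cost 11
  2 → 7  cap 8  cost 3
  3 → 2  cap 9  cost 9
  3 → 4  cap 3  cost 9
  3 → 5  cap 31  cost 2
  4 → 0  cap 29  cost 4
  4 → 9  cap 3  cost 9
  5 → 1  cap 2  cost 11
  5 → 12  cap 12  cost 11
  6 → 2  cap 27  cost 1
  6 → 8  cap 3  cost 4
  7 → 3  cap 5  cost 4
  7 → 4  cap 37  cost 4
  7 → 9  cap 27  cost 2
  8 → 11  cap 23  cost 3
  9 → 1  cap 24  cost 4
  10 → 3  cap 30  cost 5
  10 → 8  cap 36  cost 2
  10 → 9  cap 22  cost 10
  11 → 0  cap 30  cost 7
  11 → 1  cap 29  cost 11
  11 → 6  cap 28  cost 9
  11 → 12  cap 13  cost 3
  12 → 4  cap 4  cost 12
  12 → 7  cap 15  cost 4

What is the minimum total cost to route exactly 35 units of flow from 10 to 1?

shortest-cost path #1: 10→9→1 push 22 @ unit cost 14 (adds 308)
shortest-cost path #2: 10→8→11→1 push 13 @ unit cost 16 (adds 208)
total cost = 516

Minimum cost for 35 units: 516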